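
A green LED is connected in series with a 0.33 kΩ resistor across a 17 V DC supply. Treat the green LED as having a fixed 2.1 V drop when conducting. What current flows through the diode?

KVL around the loop: 17 = V_D + I·R = 2.1 + I × 0.33 kΩ.
So I = (17 − 2.1) / 0.33 kΩ = 14.9 / 0.33 = 45.2 mA.

I ≈ 45 mA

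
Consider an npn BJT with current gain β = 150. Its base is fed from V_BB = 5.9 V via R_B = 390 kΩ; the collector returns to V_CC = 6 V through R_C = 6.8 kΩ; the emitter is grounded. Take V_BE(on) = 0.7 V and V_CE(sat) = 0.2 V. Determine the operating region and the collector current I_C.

Assume active: I_B = (5.9 − 0.7)/390 = 0.0133 mA, giving I_C = β·I_B = 2 mA.
But then V_CE = 6 − 2×6.8 = -7.6 V < V_CE(sat) = 0.2 V — impossible in the active region.
So the transistor is saturated. With V_CE = 0.2 V, I_C = (V_CC − 0.2)/R_C = 5.8/6.8 = 0.853 mA.
Check: β·I_B = 2 mA > I_C = 0.853 mA, confirming saturation.

saturation; I_C ≈ 0.85 mA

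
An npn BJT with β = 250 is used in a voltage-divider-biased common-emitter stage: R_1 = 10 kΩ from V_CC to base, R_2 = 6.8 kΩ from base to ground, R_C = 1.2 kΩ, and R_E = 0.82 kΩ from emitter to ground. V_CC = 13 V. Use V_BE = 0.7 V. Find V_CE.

V_CE ≈ 2 V

Thevenize the base divider: V_Th = V_CC·R_2/(R_1+R_2) = 13×6.8/16.8 = 5.26 V, R_Th = R_1‖R_2 = 4.05 kΩ.
Base-emitter loop: V_Th = I_B·R_Th + V_BE + (β+1)I_B·R_E, so I_B = (5.26 − 0.7) / (4.05 + 251×0.82) = 0.0217 mA.
I_C = β·I_B = 250×0.0217 = 5.43 mA, and I_E = (β+1)I_B = 5.46 mA.
V_CE = V_CC − I_C·R_C − I_E·R_E = 13 − 5.43×1.2 − 5.46×0.82 = 2 V.
V_CE = 2 V > 0.2 V confirms active-region operation.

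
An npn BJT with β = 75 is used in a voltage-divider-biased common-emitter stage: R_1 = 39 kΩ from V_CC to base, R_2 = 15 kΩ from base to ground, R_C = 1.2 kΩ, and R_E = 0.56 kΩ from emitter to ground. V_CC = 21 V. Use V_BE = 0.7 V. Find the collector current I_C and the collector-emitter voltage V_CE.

I_C ≈ 7.2 mA, V_CE ≈ 8.3 V

Thevenize the base divider: V_Th = V_CC·R_2/(R_1+R_2) = 21×15/54 = 5.83 V, R_Th = R_1‖R_2 = 10.8 kΩ.
Base-emitter loop: V_Th = I_B·R_Th + V_BE + (β+1)I_B·R_E, so I_B = (5.83 − 0.7) / (10.8 + 76×0.56) = 0.0961 mA.
I_C = β·I_B = 75×0.0961 = 7.21 mA, and I_E = (β+1)I_B = 7.31 mA.
V_CE = V_CC − I_C·R_C − I_E·R_E = 21 − 7.21×1.2 − 7.31×0.56 = 8.26 V.
V_CE = 8.26 V > 0.2 V confirms active-region operation.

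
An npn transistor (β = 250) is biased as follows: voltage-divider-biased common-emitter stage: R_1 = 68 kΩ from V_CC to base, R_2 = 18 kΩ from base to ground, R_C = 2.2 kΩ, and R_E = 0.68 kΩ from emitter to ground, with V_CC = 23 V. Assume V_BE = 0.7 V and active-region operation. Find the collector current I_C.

I_C ≈ 5.6 mA

Thevenize the base divider: V_Th = V_CC·R_2/(R_1+R_2) = 23×18/86 = 4.81 V, R_Th = R_1‖R_2 = 14.2 kΩ.
Base-emitter loop: V_Th = I_B·R_Th + V_BE + (β+1)I_B·R_E, so I_B = (4.81 − 0.7) / (14.2 + 251×0.68) = 0.0222 mA.
I_C = β·I_B = 250×0.0222 = 5.56 mA, and I_E = (β+1)I_B = 5.58 mA.
V_CE = V_CC − I_C·R_C − I_E·R_E = 23 − 5.56×2.2 − 5.58×0.68 = 6.97 V.
V_CE = 6.97 V > 0.2 V confirms active-region operation.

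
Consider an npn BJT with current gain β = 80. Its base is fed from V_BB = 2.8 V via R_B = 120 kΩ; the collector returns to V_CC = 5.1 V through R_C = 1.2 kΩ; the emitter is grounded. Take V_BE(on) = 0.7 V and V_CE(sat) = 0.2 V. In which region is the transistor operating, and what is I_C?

Assume active. Base-emitter loop: I_B = (V_BB − V_BE)/R_B = (2.8 − 0.7)/120 = 0.0175 mA.
I_C = β·I_B = 80×0.0175 = 1.4 mA.
V_CE = V_CC − I_C·R_C = 5.1 − 1.4×1.2 = 3.42 V > V_CE(sat), so the active-region assumption holds.

active; I_C ≈ 1.4 mA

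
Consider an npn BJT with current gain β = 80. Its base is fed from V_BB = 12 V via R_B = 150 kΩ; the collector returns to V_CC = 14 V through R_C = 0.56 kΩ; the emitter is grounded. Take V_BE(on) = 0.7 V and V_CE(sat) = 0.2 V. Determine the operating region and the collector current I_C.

active; I_C ≈ 6 mA

Assume active. Base-emitter loop: I_B = (V_BB − V_BE)/R_B = (12 − 0.7)/150 = 0.0753 mA.
I_C = β·I_B = 80×0.0753 = 6.03 mA.
V_CE = V_CC − I_C·R_C = 14 − 6.03×0.56 = 10.6 V > V_CE(sat), so the active-region assumption holds.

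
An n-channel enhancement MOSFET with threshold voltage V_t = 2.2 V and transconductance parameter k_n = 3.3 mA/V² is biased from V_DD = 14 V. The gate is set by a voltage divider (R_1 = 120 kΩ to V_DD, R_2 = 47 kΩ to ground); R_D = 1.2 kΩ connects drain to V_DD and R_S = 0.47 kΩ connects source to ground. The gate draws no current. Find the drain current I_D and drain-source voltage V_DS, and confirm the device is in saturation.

V_G = V_DD·R_2/(R_1+R_2) = 14×47/167 = 3.94 V.
Assume saturation: I_D = (k_n/2)(V_GS − V_t)² with V_GS = V_G − I_D·R_S = 3.94 − 0.47·I_D.
Substituting gives 0.364·I_D² − 3.7·I_D + 5 = 0, with roots I_D = 1.6 or 8.54 mA.
The root I_D = 8.54 mA gives V_GS = -0.0756 V ≤ V_t, so take I_D = 1.6 mA.
Then V_GS = 3.19 V and V_DS = V_DD − I_D(R_D+R_S) = 14 − 1.6×1.67 = 11.3 V.
Saturation requires V_DS ≥ V_GS − V_t = 0.986 V; 11.3 ≥ 0.986 ✓.

I_D ≈ 1.6 mA, V_DS ≈ 11 V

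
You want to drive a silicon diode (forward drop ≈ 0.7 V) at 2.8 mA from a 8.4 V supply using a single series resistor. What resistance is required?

The resistor drops V_S − V_D = 8.4 − 0.7 = 7.7 V at 2.8 mA.
R = 7.7 V / 2.8 mA = 2.75 kΩ.

R ≈ 2.8 kΩ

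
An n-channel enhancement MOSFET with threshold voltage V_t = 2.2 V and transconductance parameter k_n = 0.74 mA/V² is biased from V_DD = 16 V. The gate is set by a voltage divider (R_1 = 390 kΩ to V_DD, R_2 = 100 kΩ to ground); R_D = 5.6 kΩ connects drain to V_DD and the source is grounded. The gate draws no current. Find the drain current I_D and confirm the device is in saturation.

V_G = V_DD·R_2/(R_1+R_2) = 16×100/490 = 3.27 V. With the source grounded, V_GS = V_G = 3.27 V.
Assume saturation: I_D = (k_n/2)(V_GS − V_t)² = (0.74/2)×(3.27 − 2.2)² = 0.37×1.07² = 0.42 mA.
V_DS = V_DD − I_D·R_D = 16 − 0.42×5.6 = 13.6 V.
Saturation requires V_DS ≥ V_GS − V_t = 1.07 V; 13.6 ≥ 1.07 ✓.

I_D ≈ 0.42 mA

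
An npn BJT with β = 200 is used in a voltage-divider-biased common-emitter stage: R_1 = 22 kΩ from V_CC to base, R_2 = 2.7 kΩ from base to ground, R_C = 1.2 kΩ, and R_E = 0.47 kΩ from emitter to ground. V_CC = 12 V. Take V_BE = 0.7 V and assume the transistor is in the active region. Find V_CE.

V_CE ≈ 9.9 V

Thevenize the base divider: V_Th = V_CC·R_2/(R_1+R_2) = 12×2.7/24.7 = 1.31 V, R_Th = R_1‖R_2 = 2.4 kΩ.
Base-emitter loop: V_Th = I_B·R_Th + V_BE + (β+1)I_B·R_E, so I_B = (1.31 − 0.7) / (2.4 + 201×0.47) = 0.00631 mA.
I_C = β·I_B = 200×0.00631 = 1.26 mA, and I_E = (β+1)I_B = 1.27 mA.
V_CE = V_CC − I_C·R_C − I_E·R_E = 12 − 1.26×1.2 − 1.27×0.47 = 9.89 V.
V_CE = 9.89 V > 0.2 V confirms active-region operation.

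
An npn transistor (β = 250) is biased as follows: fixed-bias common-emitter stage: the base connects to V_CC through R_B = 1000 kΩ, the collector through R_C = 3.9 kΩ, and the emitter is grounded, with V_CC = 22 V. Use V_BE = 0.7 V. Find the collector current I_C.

Base loop: V_CC = I_B·R_B + V_BE, so I_B = (22 − 0.7)/1000 kΩ = 0.0213 mA.
In the active region I_C = β·I_B = 250 × 0.0213 = 5.33 mA.
Collector loop: V_CE = V_CC − I_C·R_C = 22 − 5.33×3.9 = 1.23 V.
Since V_CE = 1.23 V > V_CE(sat) ≈ 0.2 V, the transistor is in the active region as assumed.

I_C ≈ 5.3 mA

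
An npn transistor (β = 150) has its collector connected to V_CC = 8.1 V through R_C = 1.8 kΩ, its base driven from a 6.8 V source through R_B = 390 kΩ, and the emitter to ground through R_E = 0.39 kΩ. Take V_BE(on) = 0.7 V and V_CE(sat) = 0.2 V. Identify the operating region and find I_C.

active; I_C ≈ 2 mA

Assume active. Base-emitter loop: I_B = (V_BB − V_BE)/(R_B + (β+1)R_E) = (6.8 − 0.7)/(390 + 151×0.39) = 0.0136 mA.
I_C = β·I_B = 150×0.0136 = 2.04 mA.
V_CE = V_CC − I_C·R_C − I_E·R_E = 8.1 − 2.04×1.8 − 2.05×0.39 = 3.63 V > V_CE(sat), so the active-region assumption holds.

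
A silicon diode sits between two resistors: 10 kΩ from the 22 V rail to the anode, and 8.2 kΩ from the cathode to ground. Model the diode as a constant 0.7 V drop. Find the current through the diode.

The two resistors are in series with the diode, so KVL gives 22 = I·10 + 0.7 + I·8.2.
I = (22 − 0.7) / (10 + 8.2) kΩ = 21.3 / 18.2 = 1.17 mA.

I ≈ 1.2 mA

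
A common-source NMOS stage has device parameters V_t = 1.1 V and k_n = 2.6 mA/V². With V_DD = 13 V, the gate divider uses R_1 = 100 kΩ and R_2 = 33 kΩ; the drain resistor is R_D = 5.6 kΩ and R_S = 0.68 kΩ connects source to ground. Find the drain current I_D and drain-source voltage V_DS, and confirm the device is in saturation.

I_D ≈ 1.5 mA, V_DS ≈ 3.4 V

V_G = V_DD·R_2/(R_1+R_2) = 13×33/133 = 3.23 V.
Assume saturation: I_D = (k_n/2)(V_GS − V_t)² with V_GS = V_G − I_D·R_S = 3.23 − 0.68·I_D.
Substituting gives 0.601·I_D² − 4.76·I_D + 5.87 = 0, with roots I_D = 1.53 or 6.38 mA.
The root I_D = 6.38 mA gives V_GS = -1.12 V ≤ V_t, so take I_D = 1.53 mA.
Then V_GS = 2.18 V and V_DS = V_DD − I_D(R_D+R_S) = 13 − 1.53×6.28 = 3.39 V.
Saturation requires V_DS ≥ V_GS − V_t = 1.08 V; 3.39 ≥ 1.08 ✓.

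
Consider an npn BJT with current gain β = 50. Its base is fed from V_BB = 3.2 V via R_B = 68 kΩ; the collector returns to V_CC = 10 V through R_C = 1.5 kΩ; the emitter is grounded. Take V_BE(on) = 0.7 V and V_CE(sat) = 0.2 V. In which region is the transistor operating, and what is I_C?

active; I_C ≈ 1.8 mA

Assume active. Base-emitter loop: I_B = (V_BB − V_BE)/R_B = (3.2 − 0.7)/68 = 0.0368 mA.
I_C = β·I_B = 50×0.0368 = 1.84 mA.
V_CE = V_CC − I_C·R_C = 10 − 1.84×1.5 = 7.24 V > V_CE(sat), so the active-region assumption holds.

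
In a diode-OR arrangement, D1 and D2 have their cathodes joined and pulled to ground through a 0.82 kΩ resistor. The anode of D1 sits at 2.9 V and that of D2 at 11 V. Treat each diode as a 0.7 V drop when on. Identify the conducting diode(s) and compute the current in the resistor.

Assume both conduct. Then node N would need to be at both 2.9−0.7 = 2.2 V and 11−0.7 = 10.3 V, which is impossible.
Assume only D2 conducts: V_N = 11 − 0.7 = 10.3 V, so I_R = 10.3/0.82 = 12.6 mA.
Check D1: its anode-to-cathode voltage is 2.9 − 10.3 = -7.4 V < 0.7 V, so it is off. The assumption is consistent.

Only D2 conducts; I_R ≈ 13 mA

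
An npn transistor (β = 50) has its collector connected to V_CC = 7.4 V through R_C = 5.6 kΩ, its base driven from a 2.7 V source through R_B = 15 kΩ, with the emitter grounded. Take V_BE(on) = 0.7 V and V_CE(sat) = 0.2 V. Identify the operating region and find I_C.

Assume active: I_B = (2.7 − 0.7)/15 = 0.133 mA, giving I_C = β·I_B = 6.67 mA.
But then V_CE = 7.4 − 6.67×5.6 = -29.9 V < V_CE(sat) = 0.2 V — impossible in the active region.
So the transistor is saturated. With V_CE = 0.2 V, I_C = (V_CC − 0.2)/R_C = 7.2/5.6 = 1.29 mA.
Check: β·I_B = 6.67 mA > I_C = 1.29 mA, confirming saturation.

saturation; I_C ≈ 1.3 mA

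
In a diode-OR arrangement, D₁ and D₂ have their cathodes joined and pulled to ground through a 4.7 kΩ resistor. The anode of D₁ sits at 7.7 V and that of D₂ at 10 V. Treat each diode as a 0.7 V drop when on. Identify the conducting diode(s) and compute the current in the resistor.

Assume both conduct. Then node N would need to be at both 7.7−0.7 = 7 V and 10−0.7 = 9.3 V, which is impossible.
Assume only D₂ conducts: V_N = 10 − 0.7 = 9.3 V, so I_R = 9.3/4.7 = 1.98 mA.
Check D₁: its anode-to-cathode voltage is 7.7 − 9.3 = -1.6 V < 0.7 V, so it is off. The assumption is consistent.

Only D₂ conducts; I_R ≈ 2 mA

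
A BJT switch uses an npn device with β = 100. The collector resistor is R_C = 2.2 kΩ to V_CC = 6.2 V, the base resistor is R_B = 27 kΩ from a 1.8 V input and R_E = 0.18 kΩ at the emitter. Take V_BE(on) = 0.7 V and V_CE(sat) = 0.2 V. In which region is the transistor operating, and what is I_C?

Assume active. Base-emitter loop: I_B = (V_BB − V_BE)/(R_B + (β+1)R_E) = (1.8 − 0.7)/(27 + 101×0.18) = 0.0243 mA.
I_C = β·I_B = 100×0.0243 = 2.43 mA.
V_CE = V_CC − I_C·R_C − I_E·R_E = 6.2 − 2.43×2.2 − 2.46×0.18 = 0.401 V > V_CE(sat), so the active-region assumption holds.

active; I_C ≈ 2.4 mA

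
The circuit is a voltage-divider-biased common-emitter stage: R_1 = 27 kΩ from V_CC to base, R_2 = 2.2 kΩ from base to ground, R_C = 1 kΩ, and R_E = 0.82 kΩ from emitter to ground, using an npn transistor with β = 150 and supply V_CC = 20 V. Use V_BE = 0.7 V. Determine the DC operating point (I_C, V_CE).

Thevenize the base divider: V_Th = V_CC·R_2/(R_1+R_2) = 20×2.2/29.2 = 1.51 V, R_Th = R_1‖R_2 = 2.03 kΩ.
Base-emitter loop: V_Th = I_B·R_Th + V_BE + (β+1)I_B·R_E, so I_B = (1.51 − 0.7) / (2.03 + 151×0.82) = 0.00641 mA.
I_C = β·I_B = 150×0.00641 = 0.962 mA, and I_E = (β+1)I_B = 0.968 mA.
V_CE = V_CC − I_C·R_C − I_E·R_E = 20 − 0.962×1 − 0.968×0.82 = 18.2 V.
V_CE = 18.2 V > 0.2 V confirms active-region operation.

I_C ≈ 0.96 mA, V_CE ≈ 18 V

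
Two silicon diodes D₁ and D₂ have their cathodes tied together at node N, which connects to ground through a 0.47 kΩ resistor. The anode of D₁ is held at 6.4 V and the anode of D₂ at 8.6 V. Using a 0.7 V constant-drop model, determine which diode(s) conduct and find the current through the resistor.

Only D₂ conducts; I_R ≈ 17 mA

Assume both conduct. Then node N would need to be at both 6.4−0.7 = 5.7 V and 8.6−0.7 = 7.9 V, which is impossible.
Assume only D₂ conducts: V_N = 8.6 − 0.7 = 7.9 V, so I_R = 7.9/0.47 = 16.8 mA.
Check D₁: its anode-to-cathode voltage is 6.4 − 7.9 = -1.5 V < 0.7 V, so it is off. The assumption is consistent.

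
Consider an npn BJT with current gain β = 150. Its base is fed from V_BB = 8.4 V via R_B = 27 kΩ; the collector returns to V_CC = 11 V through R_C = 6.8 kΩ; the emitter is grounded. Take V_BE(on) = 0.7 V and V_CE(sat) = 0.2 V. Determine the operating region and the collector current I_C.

Assume active: I_B = (8.4 − 0.7)/27 = 0.285 mA, giving I_C = β·I_B = 42.8 mA.
But then V_CE = 11 − 42.8×6.8 = -280 V < V_CE(sat) = 0.2 V — impossible in the active region.
So the transistor is saturated. With V_CE = 0.2 V, I_C = (V_CC − 0.2)/R_C = 10.8/6.8 = 1.59 mA.
Check: β·I_B = 42.8 mA > I_C = 1.59 mA, confirming saturation.

saturation; I_C ≈ 1.6 mA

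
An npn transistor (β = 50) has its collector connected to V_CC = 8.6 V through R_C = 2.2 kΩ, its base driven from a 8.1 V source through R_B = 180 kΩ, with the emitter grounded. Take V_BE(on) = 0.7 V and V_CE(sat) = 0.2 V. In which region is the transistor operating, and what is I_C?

Assume active. Base-emitter loop: I_B = (V_BB − V_BE)/R_B = (8.1 − 0.7)/180 = 0.0411 mA.
I_C = β·I_B = 50×0.0411 = 2.06 mA.
V_CE = V_CC − I_C·R_C = 8.6 − 2.06×2.2 = 4.08 V > V_CE(sat), so the active-region assumption holds.

active; I_C ≈ 2.1 mA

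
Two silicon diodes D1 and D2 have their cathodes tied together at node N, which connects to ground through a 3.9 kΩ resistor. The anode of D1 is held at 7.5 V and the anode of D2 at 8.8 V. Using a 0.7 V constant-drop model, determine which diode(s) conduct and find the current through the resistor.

Only D2 conducts; I_R ≈ 2.1 mA

Assume both conduct. Then node N would need to be at both 7.5−0.7 = 6.8 V and 8.8−0.7 = 8.1 V, which is impossible.
Assume only D2 conducts: V_N = 8.8 − 0.7 = 8.1 V, so I_R = 8.1/3.9 = 2.08 mA.
Check D1: its anode-to-cathode voltage is 7.5 − 8.1 = -0.6 V < 0.7 V, so it is off. The assumption is consistent.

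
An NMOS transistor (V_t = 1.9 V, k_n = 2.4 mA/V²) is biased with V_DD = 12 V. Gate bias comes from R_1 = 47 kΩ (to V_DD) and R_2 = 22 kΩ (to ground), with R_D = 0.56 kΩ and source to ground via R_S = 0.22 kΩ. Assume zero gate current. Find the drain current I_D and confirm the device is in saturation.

V_G = V_DD·R_2/(R_1+R_2) = 12×22/69 = 3.83 V.
Assume saturation: I_D = (k_n/2)(V_GS − V_t)² with V_GS = V_G − I_D·R_S = 3.83 − 0.22·I_D.
Substituting gives 0.0581·I_D² − 2.02·I_D + 4.45 = 0, with roots I_D = 2.37 or 32.4 mA.
The root I_D = 32.4 mA gives V_GS = -3.29 V ≤ V_t, so take I_D = 2.37 mA.
Then V_GS = 3.3 V and V_DS = V_DD − I_D(R_D+R_S) = 12 − 2.37×0.78 = 10.2 V.
Saturation requires V_DS ≥ V_GS − V_t = 1.4 V; 10.2 ≥ 1.4 ✓.

I_D ≈ 2.4 mA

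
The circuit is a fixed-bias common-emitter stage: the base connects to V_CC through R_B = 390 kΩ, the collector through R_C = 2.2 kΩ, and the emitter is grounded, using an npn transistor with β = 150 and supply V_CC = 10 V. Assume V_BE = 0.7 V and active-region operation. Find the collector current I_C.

I_C ≈ 3.6 mA

Base loop: V_CC = I_B·R_B + V_BE, so I_B = (10 − 0.7)/390 kΩ = 0.0238 mA.
In the active region I_C = β·I_B = 150 × 0.0238 = 3.58 mA.
Collector loop: V_CE = V_CC − I_C·R_C = 10 − 3.58×2.2 = 2.13 V.
Since V_CE = 2.13 V > V_CE(sat) ≈ 0.2 V, the transistor is in the active region as assumed.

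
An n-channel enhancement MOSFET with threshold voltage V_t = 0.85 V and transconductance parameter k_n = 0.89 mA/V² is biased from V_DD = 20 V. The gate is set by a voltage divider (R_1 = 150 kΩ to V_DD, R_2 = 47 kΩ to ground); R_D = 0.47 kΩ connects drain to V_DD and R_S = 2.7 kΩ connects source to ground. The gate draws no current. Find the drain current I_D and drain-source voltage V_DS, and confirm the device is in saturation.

V_G = V_DD·R_2/(R_1+R_2) = 20×47/197 = 4.77 V.
Assume saturation: I_D = (k_n/2)(V_GS − V_t)² with V_GS = V_G − I_D·R_S = 4.77 − 2.7·I_D.
Substituting gives 3.24·I_D² − 10.4·I_D + 6.84 = 0, with roots I_D = 0.92 or 2.29 mA.
The root I_D = 2.29 mA gives V_GS = -1.42 V ≤ V_t, so take I_D = 0.92 mA.
Then V_GS = 2.29 V and V_DS = V_DD − I_D(R_D+R_S) = 20 − 0.92×3.17 = 17.1 V.
Saturation requires V_DS ≥ V_GS − V_t = 1.44 V; 17.1 ≥ 1.44 ✓.

I_D ≈ 0.92 mA, V_DS ≈ 17 V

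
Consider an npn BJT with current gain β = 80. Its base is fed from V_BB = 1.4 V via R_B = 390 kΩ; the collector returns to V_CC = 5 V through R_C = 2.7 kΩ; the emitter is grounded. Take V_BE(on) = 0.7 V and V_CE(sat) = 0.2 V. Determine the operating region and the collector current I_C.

Assume active. Base-emitter loop: I_B = (V_BB − V_BE)/R_B = (1.4 − 0.7)/390 = 0.00179 mA.
I_C = β·I_B = 80×0.00179 = 0.144 mA.
V_CE = V_CC − I_C·R_C = 5 − 0.144×2.7 = 4.61 V > V_CE(sat), so the active-region assumption holds.

active; I_C ≈ 0.14 mA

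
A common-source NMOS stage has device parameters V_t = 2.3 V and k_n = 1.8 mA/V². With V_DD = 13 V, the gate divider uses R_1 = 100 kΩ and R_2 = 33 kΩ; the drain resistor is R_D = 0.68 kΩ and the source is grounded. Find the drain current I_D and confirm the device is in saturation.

V_G = V_DD·R_2/(R_1+R_2) = 13×33/133 = 3.23 V. With the source grounded, V_GS = V_G = 3.23 V.
Assume saturation: I_D = (k_n/2)(V_GS − V_t)² = (1.8/2)×(3.23 − 2.3)² = 0.9×0.926² = 0.771 mA.
V_DS = V_DD − I_D·R_D = 13 − 0.771×0.68 = 12.5 V.
Saturation requires V_DS ≥ V_GS − V_t = 0.926 V; 12.5 ≥ 0.926 ✓.

I_D ≈ 0.77 mA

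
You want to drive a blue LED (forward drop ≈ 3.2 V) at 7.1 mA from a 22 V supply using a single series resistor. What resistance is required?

The resistor drops V_S − V_D = 22 − 3.2 = 18.8 V at 7.1 mA.
R = 18.8 V / 7.1 mA = 2.65 kΩ.

R ≈ 2.6 kΩ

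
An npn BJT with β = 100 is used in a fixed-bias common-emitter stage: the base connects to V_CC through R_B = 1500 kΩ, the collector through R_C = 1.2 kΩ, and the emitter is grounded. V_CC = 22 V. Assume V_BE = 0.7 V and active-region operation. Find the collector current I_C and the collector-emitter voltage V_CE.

Base loop: V_CC = I_B·R_B + V_BE, so I_B = (22 − 0.7)/1500 kΩ = 0.0142 mA.
In the active region I_C = β·I_B = 100 × 0.0142 = 1.42 mA.
Collector loop: V_CE = V_CC − I_C·R_C = 22 − 1.42×1.2 = 20.3 V.
Since V_CE = 20.3 V > V_CE(sat) ≈ 0.2 V, the transistor is in the active region as assumed.

I_C ≈ 1.4 mA, V_CE ≈ 20 V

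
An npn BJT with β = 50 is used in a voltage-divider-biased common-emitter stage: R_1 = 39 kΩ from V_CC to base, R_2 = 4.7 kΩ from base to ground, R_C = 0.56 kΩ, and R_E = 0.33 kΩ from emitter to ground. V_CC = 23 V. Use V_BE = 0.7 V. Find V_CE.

Thevenize the base divider: V_Th = V_CC·R_2/(R_1+R_2) = 23×4.7/43.7 = 2.47 V, R_Th = R_1‖R_2 = 4.19 kΩ.
Base-emitter loop: V_Th = I_B·R_Th + V_BE + (β+1)I_B·R_E, so I_B = (2.47 − 0.7) / (4.19 + 51×0.33) = 0.0844 mA.
I_C = β·I_B = 50×0.0844 = 4.22 mA, and I_E = (β+1)I_B = 4.3 mA.
V_CE = V_CC − I_C·R_C − I_E·R_E = 23 − 4.22×0.56 − 4.3×0.33 = 19.2 V.
V_CE = 19.2 V > 0.2 V confirms active-region operation.

V_CE ≈ 19 V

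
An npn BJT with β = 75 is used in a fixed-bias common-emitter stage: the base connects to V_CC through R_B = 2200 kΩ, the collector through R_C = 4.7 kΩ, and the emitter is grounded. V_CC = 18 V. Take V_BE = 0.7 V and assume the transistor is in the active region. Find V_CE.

V_CE ≈ 15 V

Base loop: V_CC = I_B·R_B + V_BE, so I_B = (18 − 0.7)/2200 kΩ = 0.00786 mA.
In the active region I_C = β·I_B = 75 × 0.00786 = 0.59 mA.
Collector loop: V_CE = V_CC − I_C·R_C = 18 − 0.59×4.7 = 15.2 V.
Since V_CE = 15.2 V > V_CE(sat) ≈ 0.2 V, the transistor is in the active region as assumed.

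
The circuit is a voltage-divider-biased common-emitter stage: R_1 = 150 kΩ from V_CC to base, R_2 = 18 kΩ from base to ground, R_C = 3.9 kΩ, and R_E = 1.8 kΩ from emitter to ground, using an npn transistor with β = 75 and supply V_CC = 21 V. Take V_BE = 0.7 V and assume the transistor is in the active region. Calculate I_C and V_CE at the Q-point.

I_C ≈ 0.76 mA, V_CE ≈ 17 V

Thevenize the base divider: V_Th = V_CC·R_2/(R_1+R_2) = 21×18/168 = 2.25 V, R_Th = R_1‖R_2 = 16.1 kΩ.
Base-emitter loop: V_Th = I_B·R_Th + V_BE + (β+1)I_B·R_E, so I_B = (2.25 − 0.7) / (16.1 + 76×1.8) = 0.0101 mA.
I_C = β·I_B = 75×0.0101 = 0.76 mA, and I_E = (β+1)I_B = 0.771 mA.
V_CE = V_CC − I_C·R_C − I_E·R_E = 21 − 0.76×3.9 − 0.771×1.8 = 16.6 V.
V_CE = 16.6 V > 0.2 V confirms active-region operation.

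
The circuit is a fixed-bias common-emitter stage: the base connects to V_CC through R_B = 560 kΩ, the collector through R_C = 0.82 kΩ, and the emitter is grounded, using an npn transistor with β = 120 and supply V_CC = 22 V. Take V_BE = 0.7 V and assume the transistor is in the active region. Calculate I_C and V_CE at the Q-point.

Base loop: V_CC = I_B·R_B + V_BE, so I_B = (22 − 0.7)/560 kΩ = 0.038 mA.
In the active region I_C = β·I_B = 120 × 0.038 = 4.56 mA.
Collector loop: V_CE = V_CC − I_C·R_C = 22 − 4.56×0.82 = 18.3 V.
Since V_CE = 18.3 V > V_CE(sat) ≈ 0.2 V, the transistor is in the active region as assumed.

I_C ≈ 4.6 mA, V_CE ≈ 18 V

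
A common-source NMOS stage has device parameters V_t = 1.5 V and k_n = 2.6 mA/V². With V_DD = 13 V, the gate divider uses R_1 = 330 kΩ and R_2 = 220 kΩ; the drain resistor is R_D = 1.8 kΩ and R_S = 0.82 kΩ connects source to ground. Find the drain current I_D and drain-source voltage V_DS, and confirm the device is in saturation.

V_G = V_DD·R_2/(R_1+R_2) = 13×220/550 = 5.2 V.
Assume saturation: I_D = (k_n/2)(V_GS − V_t)² with V_GS = V_G − I_D·R_S = 5.2 − 0.82·I_D.
Substituting gives 0.874·I_D² − 8.89·I_D + 17.8 = 0, with roots I_D = 2.74 or 7.43 mA.
The root I_D = 7.43 mA gives V_GS = -0.89 V ≤ V_t, so take I_D = 2.74 mA.
Then V_GS = 2.95 V and V_DS = V_DD − I_D(R_D+R_S) = 13 − 2.74×2.62 = 5.82 V.
Saturation requires V_DS ≥ V_GS − V_t = 1.45 V; 5.82 ≥ 1.45 ✓.

I_D ≈ 2.7 mA, V_DS ≈ 5.8 V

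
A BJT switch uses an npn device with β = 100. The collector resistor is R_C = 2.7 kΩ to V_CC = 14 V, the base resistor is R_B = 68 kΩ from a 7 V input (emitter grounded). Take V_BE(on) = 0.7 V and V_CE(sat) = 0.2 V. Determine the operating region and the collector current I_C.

saturation; I_C ≈ 5.1 mA

Assume active: I_B = (7 − 0.7)/68 = 0.0926 mA, giving I_C = β·I_B = 9.26 mA.
But then V_CE = 14 − 9.26×2.7 = -11 V < V_CE(sat) = 0.2 V — impossible in the active region.
So the transistor is saturated. With V_CE = 0.2 V, I_C = (V_CC − 0.2)/R_C = 13.8/2.7 = 5.11 mA.
Check: β·I_B = 9.26 mA > I_C = 5.11 mA, confirming saturation.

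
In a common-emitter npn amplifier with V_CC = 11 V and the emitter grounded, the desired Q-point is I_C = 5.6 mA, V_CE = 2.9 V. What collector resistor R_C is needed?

R_C ≈ 1.4 kΩ

Collector loop: V_CC = I_C·R_C + V_CE.
R_C = (V_CC − V_CE)/I_C = (11 − 2.9)/5.6 = 1.45 kΩ.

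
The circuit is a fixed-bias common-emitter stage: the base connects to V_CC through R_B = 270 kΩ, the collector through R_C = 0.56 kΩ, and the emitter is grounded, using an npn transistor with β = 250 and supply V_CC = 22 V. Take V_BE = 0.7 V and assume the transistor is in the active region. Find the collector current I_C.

I_C ≈ 20 mA

Base loop: V_CC = I_B·R_B + V_BE, so I_B = (22 − 0.7)/270 kΩ = 0.0789 mA.
In the active region I_C = β·I_B = 250 × 0.0789 = 19.7 mA.
Collector loop: V_CE = V_CC − I_C·R_C = 22 − 19.7×0.56 = 11 V.
Since V_CE = 11 V > V_CE(sat) ≈ 0.2 V, the transistor is in the active region as assumed.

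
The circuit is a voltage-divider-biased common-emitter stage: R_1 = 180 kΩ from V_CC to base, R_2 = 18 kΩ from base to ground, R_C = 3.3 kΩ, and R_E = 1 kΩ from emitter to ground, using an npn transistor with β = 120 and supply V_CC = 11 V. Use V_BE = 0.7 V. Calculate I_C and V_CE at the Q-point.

Thevenize the base divider: V_Th = V_CC·R_2/(R_1+R_2) = 11×18/198 = 1 V, R_Th = R_1‖R_2 = 16.4 kΩ.
Base-emitter loop: V_Th = I_B·R_Th + V_BE + (β+1)I_B·R_E, so I_B = (1 − 0.7) / (16.4 + 121×1) = 0.00218 mA.
I_C = β·I_B = 120×0.00218 = 0.262 mA, and I_E = (β+1)I_B = 0.264 mA.
V_CE = V_CC − I_C·R_C − I_E·R_E = 11 − 0.262×3.3 − 0.264×1 = 9.87 V.
V_CE = 9.87 V > 0.2 V confirms active-region operation.

I_C ≈ 0.26 mA, V_CE ≈ 9.9 V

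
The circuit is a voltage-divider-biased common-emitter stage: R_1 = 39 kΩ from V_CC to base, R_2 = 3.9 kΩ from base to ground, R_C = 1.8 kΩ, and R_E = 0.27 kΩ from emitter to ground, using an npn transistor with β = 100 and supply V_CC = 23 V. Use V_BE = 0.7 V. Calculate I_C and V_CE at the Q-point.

Thevenize the base divider: V_Th = V_CC·R_2/(R_1+R_2) = 23×3.9/42.9 = 2.09 V, R_Th = R_1‖R_2 = 3.55 kΩ.
Base-emitter loop: V_Th = I_B·R_Th + V_BE + (β+1)I_B·R_E, so I_B = (2.09 − 0.7) / (3.55 + 101×0.27) = 0.0451 mA.
I_C = β·I_B = 100×0.0451 = 4.51 mA, and I_E = (β+1)I_B = 4.56 mA.
V_CE = V_CC − I_C·R_C − I_E·R_E = 23 − 4.51×1.8 − 4.56×0.27 = 13.6 V.
V_CE = 13.6 V > 0.2 V confirms active-region operation.

I_C ≈ 4.5 mA, V_CE ≈ 14 V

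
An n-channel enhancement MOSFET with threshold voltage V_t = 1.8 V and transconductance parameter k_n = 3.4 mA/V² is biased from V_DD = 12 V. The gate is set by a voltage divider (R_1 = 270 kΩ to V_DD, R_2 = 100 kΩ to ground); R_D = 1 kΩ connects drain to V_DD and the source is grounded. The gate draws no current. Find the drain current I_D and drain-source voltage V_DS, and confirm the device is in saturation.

I_D ≈ 3.5 mA, V_DS ≈ 8.5 V

V_G = V_DD·R_2/(R_1+R_2) = 12×100/370 = 3.24 V. With the source grounded, V_GS = V_G = 3.24 V.
Assume saturation: I_D = (k_n/2)(V_GS − V_t)² = (3.4/2)×(3.24 − 1.8)² = 1.7×1.44² = 3.54 mA.
V_DS = V_DD − I_D·R_D = 12 − 3.54×1 = 8.46 V.
Saturation requires V_DS ≥ V_GS − V_t = 1.44 V; 8.46 ≥ 1.44 ✓.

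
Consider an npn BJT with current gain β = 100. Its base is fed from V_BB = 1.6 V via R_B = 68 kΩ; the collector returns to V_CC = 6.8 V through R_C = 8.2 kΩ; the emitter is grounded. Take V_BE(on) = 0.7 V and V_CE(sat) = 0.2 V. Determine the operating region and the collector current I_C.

saturation; I_C ≈ 0.8 mA

Assume active: I_B = (1.6 − 0.7)/68 = 0.0132 mA, giving I_C = β·I_B = 1.32 mA.
But then V_CE = 6.8 − 1.32×8.2 = -4.05 V < V_CE(sat) = 0.2 V — impossible in the active region.
So the transistor is saturated. With V_CE = 0.2 V, I_C = (V_CC − 0.2)/R_C = 6.6/8.2 = 0.805 mA.
Check: β·I_B = 1.32 mA > I_C = 0.805 mA, confirming saturation.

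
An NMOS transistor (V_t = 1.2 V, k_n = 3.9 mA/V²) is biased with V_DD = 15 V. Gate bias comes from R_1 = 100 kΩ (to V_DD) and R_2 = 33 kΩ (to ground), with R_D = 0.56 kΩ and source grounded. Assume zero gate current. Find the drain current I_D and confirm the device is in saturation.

I_D ≈ 12 mA

V_G = V_DD·R_2/(R_1+R_2) = 15×33/133 = 3.72 V. With the source grounded, V_GS = V_G = 3.72 V.
Assume saturation: I_D = (k_n/2)(V_GS − V_t)² = (3.9/2)×(3.72 − 1.2)² = 1.95×2.52² = 12.4 mA.
V_DS = V_DD − I_D·R_D = 15 − 12.4×0.56 = 8.06 V.
Saturation requires V_DS ≥ V_GS − V_t = 2.52 V; 8.06 ≥ 2.52 ✓.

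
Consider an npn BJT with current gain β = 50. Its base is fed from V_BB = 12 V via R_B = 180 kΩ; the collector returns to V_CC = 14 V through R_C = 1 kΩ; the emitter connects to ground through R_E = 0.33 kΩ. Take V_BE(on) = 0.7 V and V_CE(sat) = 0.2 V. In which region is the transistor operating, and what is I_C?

active; I_C ≈ 2.9 mA

Assume active. Base-emitter loop: I_B = (V_BB − V_BE)/(R_B + (β+1)R_E) = (12 − 0.7)/(180 + 51×0.33) = 0.0574 mA.
I_C = β·I_B = 50×0.0574 = 2.87 mA.
V_CE = V_CC − I_C·R_C − I_E·R_E = 14 − 2.87×1 − 2.93×0.33 = 10.2 V > V_CE(sat), so the active-region assumption holds.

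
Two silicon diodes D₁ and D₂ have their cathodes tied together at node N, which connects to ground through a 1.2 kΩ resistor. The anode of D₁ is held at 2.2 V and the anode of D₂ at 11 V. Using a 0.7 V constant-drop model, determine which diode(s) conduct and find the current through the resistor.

Only D₂ conducts; I_R ≈ 8.6 mA

Assume both conduct. Then node N would need to be at both 2.2−0.7 = 1.5 V and 11−0.7 = 10.3 V, which is impossible.
Assume only D₂ conducts: V_N = 11 − 0.7 = 10.3 V, so I_R = 10.3/1.2 = 8.58 mA.
Check D₁: its anode-to-cathode voltage is 2.2 − 10.3 = -8.1 V < 0.7 V, so it is off. The assumption is consistent.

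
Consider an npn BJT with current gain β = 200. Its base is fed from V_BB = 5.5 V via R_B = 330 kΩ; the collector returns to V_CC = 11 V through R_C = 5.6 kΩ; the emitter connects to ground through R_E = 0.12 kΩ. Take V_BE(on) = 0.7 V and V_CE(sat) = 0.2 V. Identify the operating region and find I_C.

Assume active: I_B = (5.5 − 0.7)/(330 + 201×0.12) = 0.0136 mA, I_C = β·I_B = 2.71 mA.
Then V_CE = 11 − 2.71×5.6 − 2.72×0.12 = -4.51 V < 0.2 V — the active assumption fails.
Re-solve with V_CE = 0.2 V. KCL at the emitter: V_E/R_E = (V_BB−0.7−V_E)/R_B + (V_CC−0.2−V_E)/R_C, giving V_E = 0.228 V.
I_C = (V_CC − 0.2 − V_E)/R_C = (10.8 − 0.228)/5.6 = 1.89 mA.
Check: I_B = (4.8 − 0.228)/330 = 0.0139 mA, and β·I_B = 2.77 mA > I_C, confirming saturation.

saturation; I_C ≈ 1.9 mA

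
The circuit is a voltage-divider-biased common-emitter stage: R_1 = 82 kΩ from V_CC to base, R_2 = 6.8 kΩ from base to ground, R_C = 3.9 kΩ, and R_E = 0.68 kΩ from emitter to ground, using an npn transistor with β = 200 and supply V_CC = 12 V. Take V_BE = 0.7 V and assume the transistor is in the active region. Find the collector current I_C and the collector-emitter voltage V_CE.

I_C ≈ 0.31 mA, V_CE ≈ 11 V

Thevenize the base divider: V_Th = V_CC·R_2/(R_1+R_2) = 12×6.8/88.8 = 0.919 V, R_Th = R_1‖R_2 = 6.28 kΩ.
Base-emitter loop: V_Th = I_B·R_Th + V_BE + (β+1)I_B·R_E, so I_B = (0.919 − 0.7) / (6.28 + 201×0.68) = 0.00153 mA.
I_C = β·I_B = 200×0.00153 = 0.306 mA, and I_E = (β+1)I_B = 0.308 mA.
V_CE = V_CC − I_C·R_C − I_E·R_E = 12 − 0.306×3.9 − 0.308×0.68 = 10.6 V.
V_CE = 10.6 V > 0.2 V confirms active-region operation.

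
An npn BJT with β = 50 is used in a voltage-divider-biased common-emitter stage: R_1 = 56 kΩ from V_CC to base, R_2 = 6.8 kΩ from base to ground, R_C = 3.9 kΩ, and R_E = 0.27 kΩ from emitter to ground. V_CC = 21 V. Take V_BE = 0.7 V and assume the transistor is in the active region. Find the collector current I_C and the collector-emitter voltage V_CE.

I_C ≈ 4 mA, V_CE ≈ 4.4 V

Thevenize the base divider: V_Th = V_CC·R_2/(R_1+R_2) = 21×6.8/62.8 = 2.27 V, R_Th = R_1‖R_2 = 6.06 kΩ.
Base-emitter loop: V_Th = I_B·R_Th + V_BE + (β+1)I_B·R_E, so I_B = (2.27 − 0.7) / (6.06 + 51×0.27) = 0.0794 mA.
I_C = β·I_B = 50×0.0794 = 3.97 mA, and I_E = (β+1)I_B = 4.05 mA.
V_CE = V_CC − I_C·R_C − I_E·R_E = 21 − 3.97×3.9 − 4.05×0.27 = 4.43 V.
V_CE = 4.43 V > 0.2 V confirms active-region operation.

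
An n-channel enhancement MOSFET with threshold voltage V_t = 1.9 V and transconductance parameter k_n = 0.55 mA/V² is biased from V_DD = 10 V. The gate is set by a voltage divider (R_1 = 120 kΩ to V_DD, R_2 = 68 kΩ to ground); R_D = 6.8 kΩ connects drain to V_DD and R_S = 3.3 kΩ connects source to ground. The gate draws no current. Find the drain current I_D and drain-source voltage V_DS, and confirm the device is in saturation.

I_D ≈ 0.24 mA, V_DS ≈ 7.6 V

V_G = V_DD·R_2/(R_1+R_2) = 10×68/188 = 3.62 V.
Assume saturation: I_D = (k_n/2)(V_GS − V_t)² with V_GS = V_G − I_D·R_S = 3.62 − 3.3·I_D.
Substituting gives 2.99·I_D² − 4.12·I_D + 0.811 = 0, with roots I_D = 0.238 or 1.14 mA.
The root I_D = 1.14 mA gives V_GS = -0.133 V ≤ V_t, so take I_D = 0.238 mA.
Then V_GS = 2.83 V and V_DS = V_DD − I_D(R_D+R_S) = 10 − 0.238×10.1 = 7.59 V.
Saturation requires V_DS ≥ V_GS − V_t = 0.931 V; 7.59 ≥ 0.931 ✓.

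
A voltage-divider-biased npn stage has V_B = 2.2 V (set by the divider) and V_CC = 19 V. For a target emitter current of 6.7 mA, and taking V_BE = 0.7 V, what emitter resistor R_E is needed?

V_E = V_B − V_BE = 2.2 − 0.7 = 1.5 V.
R_E = V_E / I_E = 1.5 / 6.7 = 0.224 kΩ.

R_E ≈ 0.22 kΩ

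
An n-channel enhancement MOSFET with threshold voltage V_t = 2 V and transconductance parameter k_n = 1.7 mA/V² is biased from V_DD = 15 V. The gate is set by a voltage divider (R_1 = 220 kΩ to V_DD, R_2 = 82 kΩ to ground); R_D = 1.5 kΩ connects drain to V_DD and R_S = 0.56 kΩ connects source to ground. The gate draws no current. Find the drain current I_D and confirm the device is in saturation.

V_G = V_DD·R_2/(R_1+R_2) = 15×82/302 = 4.07 V.
Assume saturation: I_D = (k_n/2)(V_GS − V_t)² with V_GS = V_G − I_D·R_S = 4.07 − 0.56·I_D.
Substituting gives 0.267·I_D² − 2.97·I_D + 3.65 = 0, with roots I_D = 1.41 or 9.75 mA.
The root I_D = 9.75 mA gives V_GS = -1.39 V ≤ V_t, so take I_D = 1.41 mA.
Then V_GS = 3.29 V and V_DS = V_DD − I_D(R_D+R_S) = 15 − 1.41×2.06 = 12.1 V.
Saturation requires V_DS ≥ V_GS − V_t = 1.29 V; 12.1 ≥ 1.29 ✓.

I_D ≈ 1.4 mA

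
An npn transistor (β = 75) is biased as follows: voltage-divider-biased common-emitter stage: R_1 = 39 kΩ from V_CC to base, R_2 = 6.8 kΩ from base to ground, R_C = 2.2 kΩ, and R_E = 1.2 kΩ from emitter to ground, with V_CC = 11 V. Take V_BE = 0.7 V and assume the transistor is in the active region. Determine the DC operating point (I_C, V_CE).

Thevenize the base divider: V_Th = V_CC·R_2/(R_1+R_2) = 11×6.8/45.8 = 1.63 V, R_Th = R_1‖R_2 = 5.79 kΩ.
Base-emitter loop: V_Th = I_B·R_Th + V_BE + (β+1)I_B·R_E, so I_B = (1.63 − 0.7) / (5.79 + 76×1.2) = 0.00962 mA.
I_C = β·I_B = 75×0.00962 = 0.722 mA, and I_E = (β+1)I_B = 0.731 mA.
V_CE = V_CC − I_C·R_C − I_E·R_E = 11 − 0.722×2.2 − 0.731×1.2 = 8.53 V.
V_CE = 8.53 V > 0.2 V confirms active-region operation.

I_C ≈ 0.72 mA, V_CE ≈ 8.5 V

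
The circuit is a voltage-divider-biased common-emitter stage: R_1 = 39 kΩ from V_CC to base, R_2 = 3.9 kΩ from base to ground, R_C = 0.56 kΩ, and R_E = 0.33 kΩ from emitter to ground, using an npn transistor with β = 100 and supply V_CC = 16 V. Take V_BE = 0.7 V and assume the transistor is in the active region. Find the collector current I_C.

I_C ≈ 2 mA

Thevenize the base divider: V_Th = V_CC·R_2/(R_1+R_2) = 16×3.9/42.9 = 1.45 V, R_Th = R_1‖R_2 = 3.55 kΩ.
Base-emitter loop: V_Th = I_B·R_Th + V_BE + (β+1)I_B·R_E, so I_B = (1.45 − 0.7) / (3.55 + 101×0.33) = 0.0205 mA.
I_C = β·I_B = 100×0.0205 = 2.05 mA, and I_E = (β+1)I_B = 2.07 mA.
V_CE = V_CC − I_C·R_C − I_E·R_E = 16 − 2.05×0.56 − 2.07×0.33 = 14.2 V.
V_CE = 14.2 V > 0.2 V confirms active-region operation.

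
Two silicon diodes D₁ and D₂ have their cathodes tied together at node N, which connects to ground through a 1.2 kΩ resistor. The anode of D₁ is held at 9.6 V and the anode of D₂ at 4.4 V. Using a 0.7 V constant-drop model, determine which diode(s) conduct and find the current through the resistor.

Assume both conduct. Then node N would need to be at both 9.6−0.7 = 8.9 V and 4.4−0.7 = 3.7 V, which is impossible.
Assume only D₁ conducts: V_N = 9.6 − 0.7 = 8.9 V, so I_R = 8.9/1.2 = 7.42 mA.
Check D₂: its anode-to-cathode voltage is 4.4 − 8.9 = -4.5 V < 0.7 V, so it is off. The assumption is consistent.

Only D₁ conducts; I_R ≈ 7.4 mA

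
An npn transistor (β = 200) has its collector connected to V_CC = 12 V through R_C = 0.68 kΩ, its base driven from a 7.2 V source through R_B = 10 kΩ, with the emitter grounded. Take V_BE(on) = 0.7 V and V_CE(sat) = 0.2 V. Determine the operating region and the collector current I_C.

saturation; I_C ≈ 17 mA

Assume active: I_B = (7.2 − 0.7)/10 = 0.65 mA, giving I_C = β·I_B = 130 mA.
But then V_CE = 12 − 130×0.68 = -76.4 V < V_CE(sat) = 0.2 V — impossible in the active region.
So the transistor is saturated. With V_CE = 0.2 V, I_C = (V_CC − 0.2)/R_C = 11.8/0.68 = 17.4 mA.
Check: β·I_B = 130 mA > I_C = 17.4 mA, confirming saturation.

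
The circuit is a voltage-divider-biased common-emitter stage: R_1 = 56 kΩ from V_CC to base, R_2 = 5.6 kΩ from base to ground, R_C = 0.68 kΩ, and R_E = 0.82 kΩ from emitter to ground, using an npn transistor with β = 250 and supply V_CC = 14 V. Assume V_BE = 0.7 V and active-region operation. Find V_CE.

Thevenize the base divider: V_Th = V_CC·R_2/(R_1+R_2) = 14×5.6/61.6 = 1.27 V, R_Th = R_1‖R_2 = 5.09 kΩ.
Base-emitter loop: V_Th = I_B·R_Th + V_BE + (β+1)I_B·R_E, so I_B = (1.27 − 0.7) / (5.09 + 251×0.82) = 0.00272 mA.
I_C = β·I_B = 250×0.00272 = 0.679 mA, and I_E = (β+1)I_B = 0.682 mA.
V_CE = V_CC − I_C·R_C − I_E·R_E = 14 − 0.679×0.68 − 0.682×0.82 = 13 V.
V_CE = 13 V > 0.2 V confirms active-region operation.

V_CE ≈ 13 V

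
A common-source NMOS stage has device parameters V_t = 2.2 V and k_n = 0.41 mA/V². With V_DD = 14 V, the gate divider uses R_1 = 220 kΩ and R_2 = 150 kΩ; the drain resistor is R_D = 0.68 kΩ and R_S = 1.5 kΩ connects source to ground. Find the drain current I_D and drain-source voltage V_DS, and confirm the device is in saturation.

I_D ≈ 0.91 mA, V_DS ≈ 12 V

V_G = V_DD·R_2/(R_1+R_2) = 14×150/370 = 5.68 V.
Assume saturation: I_D = (k_n/2)(V_GS − V_t)² with V_GS = V_G − I_D·R_S = 5.68 − 1.5·I_D.
Substituting gives 0.461·I_D² − 3.14·I_D + 2.48 = 0, with roots I_D = 0.911 or 5.89 mA.
The root I_D = 5.89 mA gives V_GS = -3.16 V ≤ V_t, so take I_D = 0.911 mA.
Then V_GS = 4.31 V and V_DS = V_DD − I_D(R_D+R_S) = 14 − 0.911×2.18 = 12 V.
Saturation requires V_DS ≥ V_GS − V_t = 2.11 V; 12 ≥ 2.11 ✓.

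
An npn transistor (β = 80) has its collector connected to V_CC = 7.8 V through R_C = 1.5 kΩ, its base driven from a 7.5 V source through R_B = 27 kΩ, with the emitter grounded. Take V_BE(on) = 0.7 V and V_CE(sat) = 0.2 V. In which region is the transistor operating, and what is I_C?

saturation; I_C ≈ 5.1 mA

Assume active: I_B = (7.5 − 0.7)/27 = 0.252 mA, giving I_C = β·I_B = 20.1 mA.
But then V_CE = 7.8 − 20.1×1.5 = -22.4 V < V_CE(sat) = 0.2 V — impossible in the active region.
So the transistor is saturated. With V_CE = 0.2 V, I_C = (V_CC − 0.2)/R_C = 7.6/1.5 = 5.07 mA.
Check: β·I_B = 20.1 mA > I_C = 5.07 mA, confirming saturation.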